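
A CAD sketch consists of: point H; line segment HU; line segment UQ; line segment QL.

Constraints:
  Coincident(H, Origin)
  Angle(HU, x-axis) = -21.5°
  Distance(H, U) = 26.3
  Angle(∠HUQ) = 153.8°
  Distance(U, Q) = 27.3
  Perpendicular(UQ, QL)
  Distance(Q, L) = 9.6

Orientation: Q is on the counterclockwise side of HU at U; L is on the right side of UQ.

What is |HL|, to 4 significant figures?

55.14

H is at the origin; HU runs at -21.5° with length 26.3, so U = 26.3·(cos -21.5°, sin -21.5°) = (24.47, -9.639). ∠HUQ = 153.8°, so UQ runs at -21.5° + (180° − 153.8°) = 4.700° from the x-axis; with |UQ| = 27.3, Q = U + 27.3·(cos 4.700°, sin 4.700°) = (51.68, -7.402). UQ is perpendicular to QL; with |QL| = 9.6 on the right of UQ, L = Q + 9.6·(0.08194, -0.9966) = (52.46, -16.97). Then |HL| = |L − H| = 55.14.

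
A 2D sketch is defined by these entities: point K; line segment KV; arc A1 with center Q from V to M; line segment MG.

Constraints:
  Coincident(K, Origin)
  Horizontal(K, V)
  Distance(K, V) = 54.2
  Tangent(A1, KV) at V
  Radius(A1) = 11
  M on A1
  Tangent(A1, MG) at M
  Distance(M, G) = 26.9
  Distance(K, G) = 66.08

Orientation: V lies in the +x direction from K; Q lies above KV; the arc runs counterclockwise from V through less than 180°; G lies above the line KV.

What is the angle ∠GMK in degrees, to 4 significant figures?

78.35°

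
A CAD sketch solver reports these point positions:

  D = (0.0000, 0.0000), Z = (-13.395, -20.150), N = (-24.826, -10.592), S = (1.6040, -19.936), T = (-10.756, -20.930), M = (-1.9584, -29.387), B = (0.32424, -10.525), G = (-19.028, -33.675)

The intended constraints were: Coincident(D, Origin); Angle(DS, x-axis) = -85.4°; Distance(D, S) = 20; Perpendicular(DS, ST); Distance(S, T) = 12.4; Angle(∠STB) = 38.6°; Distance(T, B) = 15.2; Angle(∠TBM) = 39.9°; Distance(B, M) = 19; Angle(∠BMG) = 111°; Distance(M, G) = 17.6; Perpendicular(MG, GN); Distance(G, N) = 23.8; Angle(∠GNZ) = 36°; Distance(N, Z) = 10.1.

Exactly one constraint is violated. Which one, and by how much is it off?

Distance(N, Z) = 10.1 — off by 4.80.

D = (0.00, 0.00) ✓; DS at -85.40° ✓; |DS| = 20.00 ✓; ∠(DS, ST) = 90.00° ✓; |ST| = 12.40 ✓; ∠STB = 38.60° ✓; |TB| = 15.20 ✓; ∠TBM = 39.90° ✓; |BM| = 19.00 ✓; ∠BMG = 111.0° ✓; |MG| = 17.60 ✓; ∠(MG, GN) = 90.00° ✓; |GN| = 23.80 ✓; ∠GNZ = 36.00° ✓; |NZ| = 14.90 ✗.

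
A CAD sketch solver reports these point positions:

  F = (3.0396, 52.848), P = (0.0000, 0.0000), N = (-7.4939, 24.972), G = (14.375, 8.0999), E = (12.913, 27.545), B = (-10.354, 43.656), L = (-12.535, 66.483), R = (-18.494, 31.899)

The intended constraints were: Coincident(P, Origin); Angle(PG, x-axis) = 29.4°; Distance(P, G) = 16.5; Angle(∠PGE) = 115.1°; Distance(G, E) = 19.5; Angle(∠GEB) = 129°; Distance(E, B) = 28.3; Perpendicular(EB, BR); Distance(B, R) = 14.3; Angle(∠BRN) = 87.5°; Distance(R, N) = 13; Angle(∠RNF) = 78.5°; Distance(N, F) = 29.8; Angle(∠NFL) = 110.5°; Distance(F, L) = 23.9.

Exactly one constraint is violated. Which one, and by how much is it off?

Distance(F, L) = 23.9 — off by 3.20.

P = (0.00, 0.00) ✓; PG at 29.40° ✓; |PG| = 16.50 ✓; ∠PGE = 115.1° ✓; |GE| = 19.50 ✓; ∠GEB = 129.0° ✓; |EB| = 28.30 ✓; ∠(EB, BR) = 90.00° ✓; |BR| = 14.30 ✓; ∠BRN = 87.50° ✓; |RN| = 13.00 ✓; ∠RNF = 78.50° ✓; |NF| = 29.80 ✓; ∠NFL = 110.5° ✓; |FL| = 20.70 ✗.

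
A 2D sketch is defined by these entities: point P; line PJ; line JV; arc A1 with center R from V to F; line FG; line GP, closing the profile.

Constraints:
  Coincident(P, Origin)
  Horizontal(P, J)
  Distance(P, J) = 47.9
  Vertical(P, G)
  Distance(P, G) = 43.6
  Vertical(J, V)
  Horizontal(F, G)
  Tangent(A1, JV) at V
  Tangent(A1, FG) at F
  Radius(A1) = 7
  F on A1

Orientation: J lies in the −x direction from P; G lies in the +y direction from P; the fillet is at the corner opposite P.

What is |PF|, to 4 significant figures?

59.78

P is at the origin; PJ is horizontal with |PJ| = 47.9 and J on the −x side, so J = (-47.90, 0.000). P and G share the same x with |PG| = 43.6 and G on the +y side, so G = (0.000, 43.60). The virtual corner opposite P is at (-47.90, 43.60). Since A1 is tangent to JV there, RV ⟂ JV and since A1 is tangent to FG there, RF ⟂ FG, with radius 7.0, so the center R sits 7.0 in from both sides at R = (-40.90, 36.60). That places the tangent points at V = (-47.90, 36.60) on JV and F = (-40.90, 43.60) on FG. Then |PF| = |F − P| = 59.78.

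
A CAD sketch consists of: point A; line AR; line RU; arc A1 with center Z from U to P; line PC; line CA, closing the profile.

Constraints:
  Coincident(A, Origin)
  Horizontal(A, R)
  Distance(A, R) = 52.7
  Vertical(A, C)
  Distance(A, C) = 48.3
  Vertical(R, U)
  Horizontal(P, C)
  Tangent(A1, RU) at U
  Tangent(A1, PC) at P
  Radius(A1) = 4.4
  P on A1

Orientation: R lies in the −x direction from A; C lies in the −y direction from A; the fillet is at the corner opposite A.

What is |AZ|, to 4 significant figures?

65.27

A is at the origin; AR is horizontal with |AR| = 52.7 and R on the −x side, so R = (-52.70, 0.000). AC is vertical with |AC| = 48.3 and C on the −y side, so C = (0.000, -48.30). The virtual corner opposite A is at (-52.70, -48.30). A1 meets RU tangentially, so ZU is at right angles to RU and tangency of A1 to PC means the radius ZP is perpendicular to PC, with radius 4.4, so the center Z sits 4.4 in from both sides at Z = (-48.30, -43.90). Then |AZ| = |Z − A| = 65.27.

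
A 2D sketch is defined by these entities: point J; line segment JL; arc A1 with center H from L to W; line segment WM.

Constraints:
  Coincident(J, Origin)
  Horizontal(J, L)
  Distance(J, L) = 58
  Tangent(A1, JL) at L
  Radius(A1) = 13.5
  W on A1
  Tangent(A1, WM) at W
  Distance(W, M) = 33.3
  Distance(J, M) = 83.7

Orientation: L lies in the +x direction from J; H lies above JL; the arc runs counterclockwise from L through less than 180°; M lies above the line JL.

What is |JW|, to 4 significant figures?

72.93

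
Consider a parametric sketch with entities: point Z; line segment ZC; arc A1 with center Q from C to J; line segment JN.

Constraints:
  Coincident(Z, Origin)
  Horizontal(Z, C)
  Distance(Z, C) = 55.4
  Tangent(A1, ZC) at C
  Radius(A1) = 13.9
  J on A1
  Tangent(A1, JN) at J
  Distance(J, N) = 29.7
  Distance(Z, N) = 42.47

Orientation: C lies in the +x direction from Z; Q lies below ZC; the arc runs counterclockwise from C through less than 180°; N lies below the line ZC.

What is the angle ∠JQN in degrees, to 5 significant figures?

64.920°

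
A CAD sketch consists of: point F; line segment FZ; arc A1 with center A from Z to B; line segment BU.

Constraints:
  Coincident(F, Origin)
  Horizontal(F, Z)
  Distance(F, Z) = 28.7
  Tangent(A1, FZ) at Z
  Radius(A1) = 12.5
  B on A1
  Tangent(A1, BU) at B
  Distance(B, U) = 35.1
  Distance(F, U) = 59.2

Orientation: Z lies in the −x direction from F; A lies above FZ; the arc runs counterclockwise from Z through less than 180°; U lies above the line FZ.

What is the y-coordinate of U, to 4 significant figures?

49.58

Checks: |AB| = 12.50 ✓; ∠(AB, BU) = 90.00° ✓; |BU| = 35.10 ✓; |FU| = 59.20 ✓.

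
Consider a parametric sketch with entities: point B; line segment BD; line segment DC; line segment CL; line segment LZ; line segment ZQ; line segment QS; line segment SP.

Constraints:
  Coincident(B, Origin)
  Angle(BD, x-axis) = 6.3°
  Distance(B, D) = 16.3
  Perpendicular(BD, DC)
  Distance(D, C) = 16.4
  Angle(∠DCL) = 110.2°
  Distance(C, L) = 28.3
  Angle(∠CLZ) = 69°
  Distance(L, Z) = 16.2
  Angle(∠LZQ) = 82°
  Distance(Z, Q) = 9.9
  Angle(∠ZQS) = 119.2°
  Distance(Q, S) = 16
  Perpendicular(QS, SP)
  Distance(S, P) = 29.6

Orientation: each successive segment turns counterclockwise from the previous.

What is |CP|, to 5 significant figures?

43.763

∠ZQS = 119.2° gives QS at 75.900° from the x-axis; with |QS| = 16.0, S = (2.3890, 26.909). QS ⟂ SP, so SP runs at 165.90°; with |SP| = 29.6, P = (-26.319, 34.120). Then |CP| = |P − C| = 43.763.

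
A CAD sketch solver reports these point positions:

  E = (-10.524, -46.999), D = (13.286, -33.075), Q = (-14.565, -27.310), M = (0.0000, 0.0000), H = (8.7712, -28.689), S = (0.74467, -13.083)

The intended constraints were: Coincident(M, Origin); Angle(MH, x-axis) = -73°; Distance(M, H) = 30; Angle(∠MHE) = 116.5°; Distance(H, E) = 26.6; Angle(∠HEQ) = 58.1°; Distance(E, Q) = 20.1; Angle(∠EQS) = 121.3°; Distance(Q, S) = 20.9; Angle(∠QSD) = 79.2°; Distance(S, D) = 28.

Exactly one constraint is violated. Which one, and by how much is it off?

Distance(S, D) = 28 — off by 4.40.

M = (0.00, 0.00) ✓; MH at -73.00° ✓; |MH| = 30.00 ✓; ∠MHE = 116.5° ✓; |HE| = 26.60 ✓; ∠HEQ = 58.10° ✓; |EQ| = 20.10 ✓; ∠EQS = 121.3° ✓; |QS| = 20.90 ✓; ∠QSD = 79.20° ✓; |SD| = 23.60 ✗.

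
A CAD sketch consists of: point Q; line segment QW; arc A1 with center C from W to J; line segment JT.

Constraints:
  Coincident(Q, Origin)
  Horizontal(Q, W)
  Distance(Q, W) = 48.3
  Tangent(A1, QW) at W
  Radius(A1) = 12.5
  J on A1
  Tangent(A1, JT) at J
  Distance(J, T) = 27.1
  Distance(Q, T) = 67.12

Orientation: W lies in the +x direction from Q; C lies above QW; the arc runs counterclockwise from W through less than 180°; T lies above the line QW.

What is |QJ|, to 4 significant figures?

62.38

Checks: ∠(CW, WQ) = 90.00° ✓; |CJ| = 12.50 ✓; ∠(CJ, JT) = 90.00° ✓; |JT| = 27.10 ✓; |QT| = 67.12 ✓.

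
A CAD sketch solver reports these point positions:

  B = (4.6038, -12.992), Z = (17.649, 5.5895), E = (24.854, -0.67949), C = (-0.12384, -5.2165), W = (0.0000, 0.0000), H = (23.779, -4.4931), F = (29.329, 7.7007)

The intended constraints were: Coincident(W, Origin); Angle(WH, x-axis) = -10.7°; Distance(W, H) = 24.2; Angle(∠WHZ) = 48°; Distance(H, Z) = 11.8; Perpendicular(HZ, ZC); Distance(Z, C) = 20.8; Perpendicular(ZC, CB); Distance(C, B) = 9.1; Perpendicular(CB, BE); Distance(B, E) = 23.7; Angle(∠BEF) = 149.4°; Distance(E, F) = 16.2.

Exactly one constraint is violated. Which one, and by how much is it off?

Distance(E, F) = 16.2 — off by 6.70.

W = (0.00, 0.00) ✓; WH at -10.70° ✓; |WH| = 24.20 ✓; ∠WHZ = 48.00° ✓; |HZ| = 11.80 ✓; ∠(HZ, ZC) = 90.00° ✓; |ZC| = 20.80 ✓; ∠(ZC, CB) = 90.00° ✓; |CB| = 9.100 ✓; ∠(CB, BE) = 90.00° ✓; |BE| = 23.70 ✓; ∠BEF = 149.4° ✓; |EF| = 9.500 ✗.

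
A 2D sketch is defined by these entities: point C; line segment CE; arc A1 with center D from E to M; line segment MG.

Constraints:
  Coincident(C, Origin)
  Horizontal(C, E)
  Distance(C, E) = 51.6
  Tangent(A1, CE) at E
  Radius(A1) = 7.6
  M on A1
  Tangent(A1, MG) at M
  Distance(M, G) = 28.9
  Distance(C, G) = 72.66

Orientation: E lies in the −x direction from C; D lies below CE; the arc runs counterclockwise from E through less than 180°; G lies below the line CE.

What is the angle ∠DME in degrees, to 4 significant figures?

49.60°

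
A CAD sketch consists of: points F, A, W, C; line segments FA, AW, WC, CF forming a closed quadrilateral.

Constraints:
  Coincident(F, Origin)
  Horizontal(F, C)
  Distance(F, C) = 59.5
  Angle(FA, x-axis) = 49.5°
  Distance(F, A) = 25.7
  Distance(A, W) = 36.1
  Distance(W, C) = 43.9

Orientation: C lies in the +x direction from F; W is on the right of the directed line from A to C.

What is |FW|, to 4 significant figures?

25.02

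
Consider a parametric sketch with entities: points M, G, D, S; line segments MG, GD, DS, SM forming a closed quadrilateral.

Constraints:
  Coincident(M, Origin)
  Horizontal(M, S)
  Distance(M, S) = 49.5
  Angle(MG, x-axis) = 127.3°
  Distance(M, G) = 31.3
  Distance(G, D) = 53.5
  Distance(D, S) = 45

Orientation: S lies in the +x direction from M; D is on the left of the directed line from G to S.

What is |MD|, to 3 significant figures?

52.3

M is at the origin; MS is horizontal with |MS| = 49.5 and S in +x, so S = (49.5, 0). MG runs at 127.3° with |MG| = 31.3, so G = (-19.0, 24.9). D is determined by |GD| = 53.5 and |DS| = 45.0 together: it lies at the intersection of circle(G, 53.5) and circle(S, 45.0). With |GS| = 72.9, the foot of the radical line on GS is 42.2 from G and the perpendicular offset is √(53.5² − 42.2²) = 32.9. Taking the left-of-GS solution: D = (31.9, 41.4).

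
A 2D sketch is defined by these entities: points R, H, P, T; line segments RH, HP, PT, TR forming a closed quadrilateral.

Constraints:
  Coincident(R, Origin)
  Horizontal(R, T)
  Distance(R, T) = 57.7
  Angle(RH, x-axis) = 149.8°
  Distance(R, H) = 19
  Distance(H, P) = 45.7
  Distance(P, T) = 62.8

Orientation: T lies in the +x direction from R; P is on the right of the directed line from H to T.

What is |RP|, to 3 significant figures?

31.8

Checks: |HP| = 45.70 ✓; |PT| = 62.80 ✓.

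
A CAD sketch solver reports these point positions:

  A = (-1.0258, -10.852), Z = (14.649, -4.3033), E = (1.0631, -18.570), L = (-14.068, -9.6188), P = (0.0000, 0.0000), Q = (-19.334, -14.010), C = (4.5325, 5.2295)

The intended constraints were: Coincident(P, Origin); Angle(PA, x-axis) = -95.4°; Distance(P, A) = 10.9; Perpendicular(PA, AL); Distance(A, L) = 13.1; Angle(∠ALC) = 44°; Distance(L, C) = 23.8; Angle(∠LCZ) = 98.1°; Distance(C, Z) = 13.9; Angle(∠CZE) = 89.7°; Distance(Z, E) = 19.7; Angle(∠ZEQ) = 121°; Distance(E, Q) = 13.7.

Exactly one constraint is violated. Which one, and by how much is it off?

Distance(E, Q) = 13.7 — off by 7.20.

P = (0.00, 0.00) ✓; PA at -95.40° ✓; |PA| = 10.90 ✓; ∠(PA, AL) = 90.00° ✓; |AL| = 13.10 ✓; ∠ALC = 44.00° ✓; |LC| = 23.80 ✓; ∠LCZ = 98.10° ✓; |CZ| = 13.90 ✓; ∠CZE = 89.70° ✓; |ZE| = 19.70 ✓; ∠ZEQ = 121.0° ✓; |EQ| = 20.90 ✗.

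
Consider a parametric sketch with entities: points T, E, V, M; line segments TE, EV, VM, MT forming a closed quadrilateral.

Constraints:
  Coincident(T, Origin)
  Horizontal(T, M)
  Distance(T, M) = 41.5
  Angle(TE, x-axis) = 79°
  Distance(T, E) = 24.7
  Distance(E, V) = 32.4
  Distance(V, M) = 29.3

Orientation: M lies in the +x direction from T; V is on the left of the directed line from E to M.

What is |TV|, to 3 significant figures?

46.8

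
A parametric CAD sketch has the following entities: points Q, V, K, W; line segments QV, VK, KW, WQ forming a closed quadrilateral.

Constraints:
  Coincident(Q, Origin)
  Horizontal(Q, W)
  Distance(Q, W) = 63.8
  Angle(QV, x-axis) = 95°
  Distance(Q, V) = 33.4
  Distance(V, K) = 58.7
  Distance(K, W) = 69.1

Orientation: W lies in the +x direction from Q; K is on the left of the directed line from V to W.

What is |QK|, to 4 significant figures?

80.61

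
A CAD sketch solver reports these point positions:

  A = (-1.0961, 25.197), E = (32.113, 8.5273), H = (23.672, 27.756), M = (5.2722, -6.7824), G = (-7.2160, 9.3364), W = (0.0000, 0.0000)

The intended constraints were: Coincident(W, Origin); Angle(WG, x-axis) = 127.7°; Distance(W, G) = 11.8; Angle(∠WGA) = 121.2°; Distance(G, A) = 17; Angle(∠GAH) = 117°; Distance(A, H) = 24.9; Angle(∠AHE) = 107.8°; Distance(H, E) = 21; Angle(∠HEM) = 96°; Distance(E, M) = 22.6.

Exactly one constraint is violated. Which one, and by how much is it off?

Distance(E, M) = 22.6 — off by 8.30.

W = (0.00, 0.00) ✓; WG at 127.7° ✓; |WG| = 11.80 ✓; ∠WGA = 121.2° ✓; |GA| = 17.00 ✓; ∠GAH = 117.0° ✓; |AH| = 24.90 ✓; ∠AHE = 107.8° ✓; |HE| = 21.00 ✓; ∠HEM = 96.00° ✓; |EM| = 30.90 ✗.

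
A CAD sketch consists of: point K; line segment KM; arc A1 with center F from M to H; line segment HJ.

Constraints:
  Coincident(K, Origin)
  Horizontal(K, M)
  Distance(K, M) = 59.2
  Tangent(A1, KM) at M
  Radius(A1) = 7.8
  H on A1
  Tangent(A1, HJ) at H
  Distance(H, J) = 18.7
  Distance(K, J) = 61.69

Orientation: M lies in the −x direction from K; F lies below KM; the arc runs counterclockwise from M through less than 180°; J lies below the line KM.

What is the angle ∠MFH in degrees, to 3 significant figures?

124°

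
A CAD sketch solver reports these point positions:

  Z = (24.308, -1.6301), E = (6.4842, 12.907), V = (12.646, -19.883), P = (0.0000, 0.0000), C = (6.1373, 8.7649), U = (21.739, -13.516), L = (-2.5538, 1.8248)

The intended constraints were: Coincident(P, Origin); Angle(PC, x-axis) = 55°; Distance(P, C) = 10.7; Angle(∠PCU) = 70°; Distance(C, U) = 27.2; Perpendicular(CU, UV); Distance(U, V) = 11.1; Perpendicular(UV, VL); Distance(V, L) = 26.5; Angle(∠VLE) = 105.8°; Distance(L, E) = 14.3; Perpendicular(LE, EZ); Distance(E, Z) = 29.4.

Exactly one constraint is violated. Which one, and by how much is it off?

Distance(E, Z) = 29.4 — off by 6.40.

P = (0.00, 0.00) ✓; PC at 55.00° ✓; |PC| = 10.70 ✓; ∠PCU = 70.00° ✓; |CU| = 27.20 ✓; ∠(CU, UV) = 90.00° ✓; |UV| = 11.10 ✓; ∠(UV, VL) = 90.00° ✓; |VL| = 26.50 ✓; ∠VLE = 105.8° ✓; |LE| = 14.30 ✓; ∠(LE, EZ) = 90.00° ✓; |EZ| = 23.00 ✗.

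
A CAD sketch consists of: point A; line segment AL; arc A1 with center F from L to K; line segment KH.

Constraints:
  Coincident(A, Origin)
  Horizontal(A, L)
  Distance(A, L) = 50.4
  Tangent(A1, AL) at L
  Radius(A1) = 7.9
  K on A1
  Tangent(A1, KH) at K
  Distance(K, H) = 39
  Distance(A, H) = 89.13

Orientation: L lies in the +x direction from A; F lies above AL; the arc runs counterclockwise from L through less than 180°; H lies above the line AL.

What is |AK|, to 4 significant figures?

55.79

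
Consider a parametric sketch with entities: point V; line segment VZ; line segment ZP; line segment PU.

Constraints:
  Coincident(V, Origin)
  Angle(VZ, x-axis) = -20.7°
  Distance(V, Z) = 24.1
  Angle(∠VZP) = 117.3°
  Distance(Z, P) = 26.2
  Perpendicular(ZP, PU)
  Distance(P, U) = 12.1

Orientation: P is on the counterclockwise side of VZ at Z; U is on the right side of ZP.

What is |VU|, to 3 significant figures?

50.1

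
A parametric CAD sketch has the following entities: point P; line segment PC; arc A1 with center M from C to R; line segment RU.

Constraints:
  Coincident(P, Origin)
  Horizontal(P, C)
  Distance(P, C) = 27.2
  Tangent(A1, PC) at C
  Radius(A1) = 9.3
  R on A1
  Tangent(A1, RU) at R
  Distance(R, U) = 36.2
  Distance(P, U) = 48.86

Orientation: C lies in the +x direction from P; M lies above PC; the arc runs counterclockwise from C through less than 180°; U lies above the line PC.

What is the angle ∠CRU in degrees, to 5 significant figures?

120.55°

P is at the origin; PC is horizontal with |PC| = 27.2 and C on the +x side, so C = (27.200, 0.0000). Tangency of A1 to PC means the radius MC is perpendicular to PC, so M = C + (0, 9.3) = (27.200, 9.3000). Since MR ⟂ RU (tangency), |MU| = √(9.3² + 36.2²) = 37.376 regardless of where R sits on A1. So U lies on both circle(P, 48.86) and circle(M, 37.376); the above-PC intersection is U = (17.843, 45.485). R is the foot of the tangent from U: R = (35.341, 13.795).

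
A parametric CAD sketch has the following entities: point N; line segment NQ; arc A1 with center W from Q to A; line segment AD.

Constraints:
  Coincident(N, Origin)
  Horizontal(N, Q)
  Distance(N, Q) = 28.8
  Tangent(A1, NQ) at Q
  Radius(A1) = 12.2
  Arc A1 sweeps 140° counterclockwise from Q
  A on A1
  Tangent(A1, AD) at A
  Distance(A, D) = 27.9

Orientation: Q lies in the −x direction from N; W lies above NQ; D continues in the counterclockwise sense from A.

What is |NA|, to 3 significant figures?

30.1

N is at the origin; NQ is horizontal with |NQ| = 28.8 and Q on the −x side, so Q = (-28.8, 0.00). A1 meets NQ tangentially, so WQ is at right angles to NQ, so W = Q + (0, 12.2) = (-28.8, 12.2). On A1, Q sits at bearing -90° from W; a 140° counterclockwise sweep puts A at bearing 50°, so A = W + 12.2·(cos 50°, sin 50°) = (-21.0, 21.5). Then |NA| = |A − N| = 30.1.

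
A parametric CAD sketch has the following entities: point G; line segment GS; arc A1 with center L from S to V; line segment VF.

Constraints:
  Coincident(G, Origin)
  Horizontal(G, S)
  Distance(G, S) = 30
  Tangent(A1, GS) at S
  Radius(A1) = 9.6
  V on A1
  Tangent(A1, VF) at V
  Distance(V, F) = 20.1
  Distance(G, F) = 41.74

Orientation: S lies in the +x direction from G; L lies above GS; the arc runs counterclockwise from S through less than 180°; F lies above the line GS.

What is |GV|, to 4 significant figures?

40.84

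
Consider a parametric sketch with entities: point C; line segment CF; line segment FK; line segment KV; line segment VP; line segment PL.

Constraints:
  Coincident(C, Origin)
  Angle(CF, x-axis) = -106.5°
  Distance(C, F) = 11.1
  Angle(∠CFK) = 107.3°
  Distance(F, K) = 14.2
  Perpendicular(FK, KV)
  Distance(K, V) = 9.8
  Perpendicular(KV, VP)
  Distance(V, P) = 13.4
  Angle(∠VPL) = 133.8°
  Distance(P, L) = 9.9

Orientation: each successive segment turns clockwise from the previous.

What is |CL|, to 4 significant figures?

8.406

C is at the origin; CF runs at -106.5° with length 11.1, so F = (-3.153, -10.64). ∠CFK = 107.3° gives FK at -179.2° from the x-axis; with |FK| = 14.2, K = (-17.35, -10.84). FK ⟂ KV, so KV runs at 90.80°; with |KV| = 9.8, V = (-17.49, -1.042). KV ⟂ VP, so VP runs at 0.8000°; with |VP| = 13.4, P = (-4.089, -0.8550). ∠VPL = 133.8° gives PL at -45.40° from the x-axis; with |PL| = 9.9, L = (2.862, -7.904). Then |CL| = |L − C| = 8.406.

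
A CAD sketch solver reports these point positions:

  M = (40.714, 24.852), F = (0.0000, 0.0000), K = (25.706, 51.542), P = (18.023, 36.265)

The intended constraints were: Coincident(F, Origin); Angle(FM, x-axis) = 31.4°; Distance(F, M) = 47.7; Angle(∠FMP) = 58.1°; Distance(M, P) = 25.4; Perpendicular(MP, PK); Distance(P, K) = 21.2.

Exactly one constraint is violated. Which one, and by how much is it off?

Distance(P, K) = 21.2 — off by 4.10.

F = (0.00, 0.00) ✓; FM at 31.40° ✓; |FM| = 47.70 ✓; ∠FMP = 58.10° ✓; |MP| = 25.40 ✓; ∠(MP, PK) = 90.00° ✓; |PK| = 17.10 ✗.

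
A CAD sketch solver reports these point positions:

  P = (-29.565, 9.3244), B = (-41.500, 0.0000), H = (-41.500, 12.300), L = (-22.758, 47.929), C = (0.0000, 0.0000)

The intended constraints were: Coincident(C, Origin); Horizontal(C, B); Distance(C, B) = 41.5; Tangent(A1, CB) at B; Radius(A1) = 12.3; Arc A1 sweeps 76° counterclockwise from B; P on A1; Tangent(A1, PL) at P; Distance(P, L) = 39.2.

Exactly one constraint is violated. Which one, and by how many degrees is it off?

Tangent(A1, PL) at P — off by 4.00°.

C = (0.00, 0.00) ✓; C.y = 0.00, B.y = 0.00 ✓; |CB| = 41.50 ✓; ∠(HB, BC) = 90.00° ✓; |HB| = 12.30 ✓; bearing(H→P) − bearing(H→B) = 76.00° ✓; |HP| = 12.30 ✓; ∠(HP, PL) = 86.00° ✗; |PL| = 39.20 ✓.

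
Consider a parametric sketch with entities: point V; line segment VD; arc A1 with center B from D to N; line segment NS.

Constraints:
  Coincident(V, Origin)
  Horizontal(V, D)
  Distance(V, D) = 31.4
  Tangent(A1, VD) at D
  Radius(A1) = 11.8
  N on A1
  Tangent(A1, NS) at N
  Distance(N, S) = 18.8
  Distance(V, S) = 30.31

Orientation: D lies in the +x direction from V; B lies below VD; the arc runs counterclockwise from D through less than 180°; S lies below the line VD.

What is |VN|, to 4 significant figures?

21.79

Checks: |BN| = 11.80 ✓; ∠(BN, NS) = 90.00° ✓; |NS| = 18.80 ✓; |VS| = 30.31 ✓.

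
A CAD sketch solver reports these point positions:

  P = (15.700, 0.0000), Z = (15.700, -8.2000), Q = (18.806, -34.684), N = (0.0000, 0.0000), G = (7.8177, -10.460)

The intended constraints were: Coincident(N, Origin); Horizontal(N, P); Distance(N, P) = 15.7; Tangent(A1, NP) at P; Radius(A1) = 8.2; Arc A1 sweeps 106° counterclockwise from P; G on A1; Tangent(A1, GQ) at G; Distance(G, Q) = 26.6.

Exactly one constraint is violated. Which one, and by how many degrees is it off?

Tangent(A1, GQ) at G — off by 8.40°.

N = (0.00, 0.00) ✓; N.y = 0.00, P.y = 0.00 ✓; |NP| = 15.70 ✓; ∠(ZP, PN) = 90.00° ✓; |ZP| = 8.200 ✓; bearing(Z→G) − bearing(Z→P) = 106.0° ✓; |ZG| = 8.200 ✓; ∠(ZG, GQ) = 81.60° ✗; |GQ| = 26.60 ✓.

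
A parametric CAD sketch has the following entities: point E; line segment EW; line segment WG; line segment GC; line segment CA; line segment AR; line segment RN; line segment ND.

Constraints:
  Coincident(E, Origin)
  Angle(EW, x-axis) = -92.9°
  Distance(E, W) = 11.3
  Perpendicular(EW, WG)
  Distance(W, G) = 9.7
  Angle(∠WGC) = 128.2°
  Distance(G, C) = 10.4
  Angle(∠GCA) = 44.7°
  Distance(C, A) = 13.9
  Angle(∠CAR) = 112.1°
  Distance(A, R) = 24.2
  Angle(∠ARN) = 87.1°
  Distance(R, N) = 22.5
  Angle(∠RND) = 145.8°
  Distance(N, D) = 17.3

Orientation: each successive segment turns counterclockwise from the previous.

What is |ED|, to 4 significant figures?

43.15

E is at the origin; EW runs at -92.9° with length 11.3, so W = (-0.5717, -11.29). EW is perpendicular to WG, so WG runs at -2.900°; with |WG| = 9.7, G = (9.116, -11.78). ∠WGC = 128.2° gives GC at 48.90° from the x-axis; with |GC| = 10.4, C = (15.95, -3.939). ∠GCA = 44.7° gives CA at -175.8° from the x-axis; with |CA| = 13.9, A = (2.090, -4.957). ∠CAR = 112.1° gives AR at -107.9° from the x-axis; with |AR| = 24.2, R = (-5.348, -27.99). ∠ARN = 87.1° gives RN at -15.00° from the x-axis; with |RN| = 22.5, N = (16.39, -33.81). ∠RND = 145.8° gives ND at 19.20° from the x-axis; with |ND| = 17.3, D = (32.72, -28.12). Then |ED| = |D − E| = 43.15.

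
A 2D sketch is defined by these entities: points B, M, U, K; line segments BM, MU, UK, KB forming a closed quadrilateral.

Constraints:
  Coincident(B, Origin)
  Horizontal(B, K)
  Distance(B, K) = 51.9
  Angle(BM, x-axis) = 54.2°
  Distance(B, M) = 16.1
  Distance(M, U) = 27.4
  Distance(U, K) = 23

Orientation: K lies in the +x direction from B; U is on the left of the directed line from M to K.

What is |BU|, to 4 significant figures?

40.32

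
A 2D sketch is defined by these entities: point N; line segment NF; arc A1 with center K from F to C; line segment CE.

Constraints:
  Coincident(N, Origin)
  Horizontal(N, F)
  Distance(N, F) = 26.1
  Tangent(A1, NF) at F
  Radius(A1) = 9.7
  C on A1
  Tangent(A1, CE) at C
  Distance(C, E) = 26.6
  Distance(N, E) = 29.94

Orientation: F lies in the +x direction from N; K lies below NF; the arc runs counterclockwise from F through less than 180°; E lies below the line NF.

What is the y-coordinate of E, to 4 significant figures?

-29.38

N is at the origin; N and F share the same y with |NF| = 26.1 and F on the +x side, so F = (26.10, 0.000). Tangency of A1 to NF means the radius KF is perpendicular to NF, so K = F + (0, -9.7) = (26.10, -9.700). Since KC ⟂ CE (tangency), |KE| = √(9.7² + 26.6²) = 28.31 regardless of where C sits on A1. So E lies on both circle(N, 29.94) and circle(K, 28.31); the below-NF intersection is E = (5.748, -29.38). C is the foot of the tangent from E: C = (17.38, -5.460).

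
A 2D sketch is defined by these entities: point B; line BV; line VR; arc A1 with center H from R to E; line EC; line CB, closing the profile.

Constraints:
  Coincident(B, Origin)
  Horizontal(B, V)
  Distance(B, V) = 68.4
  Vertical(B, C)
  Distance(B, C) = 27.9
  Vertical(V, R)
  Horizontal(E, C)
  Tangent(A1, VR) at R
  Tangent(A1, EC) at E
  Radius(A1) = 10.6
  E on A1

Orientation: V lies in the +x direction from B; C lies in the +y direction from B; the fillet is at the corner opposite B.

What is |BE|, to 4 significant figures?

64.18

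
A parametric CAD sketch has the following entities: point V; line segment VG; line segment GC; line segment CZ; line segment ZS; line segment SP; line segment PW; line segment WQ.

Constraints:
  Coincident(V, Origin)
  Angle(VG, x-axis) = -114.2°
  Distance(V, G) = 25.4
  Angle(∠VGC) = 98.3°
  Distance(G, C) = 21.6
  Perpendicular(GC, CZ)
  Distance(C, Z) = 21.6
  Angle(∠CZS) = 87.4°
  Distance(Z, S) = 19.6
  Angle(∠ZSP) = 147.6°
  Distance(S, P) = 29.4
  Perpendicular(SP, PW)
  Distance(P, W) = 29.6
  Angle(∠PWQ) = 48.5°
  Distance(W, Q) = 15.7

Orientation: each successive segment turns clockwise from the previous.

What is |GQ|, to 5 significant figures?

5.3257

SP ⟂ PW, so PW runs at -140.90°; with |PW| = 29.6, W = (-11.110, -44.180). ∠PWQ = 48.5° gives WQ at 87.600° from the x-axis; with |WQ| = 15.7, Q = (-10.453, -28.493). Then |GQ| = |Q − G| = 5.3257.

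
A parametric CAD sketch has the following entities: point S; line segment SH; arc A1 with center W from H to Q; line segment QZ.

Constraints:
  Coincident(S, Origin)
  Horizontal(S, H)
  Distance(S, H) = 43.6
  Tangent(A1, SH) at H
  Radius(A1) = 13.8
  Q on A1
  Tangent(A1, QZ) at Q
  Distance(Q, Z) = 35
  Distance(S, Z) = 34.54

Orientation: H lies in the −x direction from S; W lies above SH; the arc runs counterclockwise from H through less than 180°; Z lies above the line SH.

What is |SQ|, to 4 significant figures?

33.19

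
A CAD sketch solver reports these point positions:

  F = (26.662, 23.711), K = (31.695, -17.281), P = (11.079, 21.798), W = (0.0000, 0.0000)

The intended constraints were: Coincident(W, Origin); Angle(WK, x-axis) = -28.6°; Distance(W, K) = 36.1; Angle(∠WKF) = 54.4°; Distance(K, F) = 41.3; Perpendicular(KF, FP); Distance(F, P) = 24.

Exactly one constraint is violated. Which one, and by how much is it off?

Distance(F, P) = 24 — off by 8.30.

W = (0.00, 0.00) ✓; WK at -28.60° ✓; |WK| = 36.10 ✓; ∠WKF = 54.40° ✓; |KF| = 41.30 ✓; ∠(KF, FP) = 90.00° ✓; |FP| = 15.70 ✗.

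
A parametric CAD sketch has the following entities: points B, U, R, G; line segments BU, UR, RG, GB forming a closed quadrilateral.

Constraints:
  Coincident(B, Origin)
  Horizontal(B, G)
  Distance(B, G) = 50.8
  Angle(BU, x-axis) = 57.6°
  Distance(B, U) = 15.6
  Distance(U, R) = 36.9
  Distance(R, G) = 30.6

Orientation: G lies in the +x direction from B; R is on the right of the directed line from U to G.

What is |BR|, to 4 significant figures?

32.68

Checks: |UR| = 36.90 ✓; |RG| = 30.60 ✓.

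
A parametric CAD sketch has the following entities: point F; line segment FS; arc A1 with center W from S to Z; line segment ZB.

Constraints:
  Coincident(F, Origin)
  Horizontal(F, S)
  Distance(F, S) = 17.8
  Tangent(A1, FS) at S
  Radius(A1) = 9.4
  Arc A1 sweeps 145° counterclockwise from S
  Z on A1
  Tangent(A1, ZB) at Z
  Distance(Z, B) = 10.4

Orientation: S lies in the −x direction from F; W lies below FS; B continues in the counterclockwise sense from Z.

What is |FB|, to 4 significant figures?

27.34

F is at the origin; FS is horizontal with |FS| = 17.8 and S on the −x side, so S = (-17.80, 0.000). Tangency of A1 to FS means the radius WS is perpendicular to FS, so W = S + (0, -9.4) = (-17.80, -9.400). On A1, S sits at bearing 90° from W; a 145° counterclockwise sweep puts Z at bearing 235°, so Z = W + 9.4·(cos 235°, sin 235°) = (-23.19, -17.10). A1 meets ZB tangentially, so WZ is at right angles to ZB, so ZB runs along (−sin 235°, cos 235°); with |ZB| = 10.4, B = (-14.67, -23.07). Then |FB| = |B − F| = 27.34.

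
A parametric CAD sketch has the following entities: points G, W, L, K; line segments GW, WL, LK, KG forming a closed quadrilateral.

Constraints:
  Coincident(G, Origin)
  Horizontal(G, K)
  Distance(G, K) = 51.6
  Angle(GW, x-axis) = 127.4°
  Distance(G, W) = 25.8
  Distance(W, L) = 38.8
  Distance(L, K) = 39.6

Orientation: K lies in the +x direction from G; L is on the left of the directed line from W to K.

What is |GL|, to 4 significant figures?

35.17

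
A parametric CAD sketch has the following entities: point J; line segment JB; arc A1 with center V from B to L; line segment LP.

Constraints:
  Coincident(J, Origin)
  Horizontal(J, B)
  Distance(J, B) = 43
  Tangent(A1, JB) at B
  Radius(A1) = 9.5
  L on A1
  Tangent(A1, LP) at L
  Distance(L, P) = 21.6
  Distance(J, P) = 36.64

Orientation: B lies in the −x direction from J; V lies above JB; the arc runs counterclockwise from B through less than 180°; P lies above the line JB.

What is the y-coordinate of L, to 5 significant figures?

5.8748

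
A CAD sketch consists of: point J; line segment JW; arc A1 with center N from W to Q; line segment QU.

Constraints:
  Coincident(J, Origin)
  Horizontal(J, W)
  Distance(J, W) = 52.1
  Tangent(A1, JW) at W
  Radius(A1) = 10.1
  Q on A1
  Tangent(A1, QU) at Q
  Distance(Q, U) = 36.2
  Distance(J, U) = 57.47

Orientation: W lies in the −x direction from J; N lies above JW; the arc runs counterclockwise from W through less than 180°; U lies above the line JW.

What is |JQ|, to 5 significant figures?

42.979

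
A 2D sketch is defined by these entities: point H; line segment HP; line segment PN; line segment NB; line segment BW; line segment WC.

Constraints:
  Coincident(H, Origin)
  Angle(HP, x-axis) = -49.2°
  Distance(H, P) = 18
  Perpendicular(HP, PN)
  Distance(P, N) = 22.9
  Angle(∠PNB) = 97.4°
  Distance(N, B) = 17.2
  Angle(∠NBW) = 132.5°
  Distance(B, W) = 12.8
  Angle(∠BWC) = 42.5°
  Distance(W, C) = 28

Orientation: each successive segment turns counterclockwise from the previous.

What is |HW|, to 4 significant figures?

19.05

H is at the origin; HP runs at -49.2° with length 18.0, so P = (11.76, -13.63). HP ⟂ PN, so PN runs at 40.80°; with |PN| = 22.9, N = (29.10, 1.337). ∠PNB = 97.4° gives NB at 123.4° from the x-axis; with |NB| = 17.2, B = (19.63, 15.70). ∠NBW = 132.5° gives BW at 170.9° from the x-axis; with |BW| = 12.8, W = (6.990, 17.72). Then |HW| = |W − H| = 19.05.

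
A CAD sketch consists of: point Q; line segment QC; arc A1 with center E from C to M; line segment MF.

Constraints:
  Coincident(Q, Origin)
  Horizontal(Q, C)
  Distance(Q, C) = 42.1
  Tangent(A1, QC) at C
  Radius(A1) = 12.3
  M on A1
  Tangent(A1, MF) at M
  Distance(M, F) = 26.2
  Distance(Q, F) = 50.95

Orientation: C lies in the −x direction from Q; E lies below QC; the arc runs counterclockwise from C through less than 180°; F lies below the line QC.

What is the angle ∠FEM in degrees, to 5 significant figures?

64.852°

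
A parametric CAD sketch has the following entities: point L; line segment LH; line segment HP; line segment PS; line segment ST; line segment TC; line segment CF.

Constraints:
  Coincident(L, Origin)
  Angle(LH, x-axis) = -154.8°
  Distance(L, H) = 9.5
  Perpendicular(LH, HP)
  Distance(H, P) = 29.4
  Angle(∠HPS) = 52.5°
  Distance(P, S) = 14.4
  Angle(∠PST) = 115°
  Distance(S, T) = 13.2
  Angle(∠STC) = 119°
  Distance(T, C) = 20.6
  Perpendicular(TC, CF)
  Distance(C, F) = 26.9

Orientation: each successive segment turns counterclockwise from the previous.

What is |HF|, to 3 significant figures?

33.5

L is at the origin; LH runs at -154.8° with length 9.5, so H = (-8.60, -4.04). LH ⟂ HP, so HP runs at -64.8°; with |HP| = 29.4, P = (3.92, -30.6). ∠HPS = 52.5° gives PS at 62.7° from the x-axis; with |PS| = 14.4, S = (10.5, -17.9). ∠PST = 115.0° gives ST at 128° from the x-axis; with |ST| = 13.2, T = (2.45, -7.41). ∠STC = 119.0° gives TC at -171° from the x-axis; with |TC| = 20.6, C = (-17.9, -10.5). TC ⟂ CF, so CF runs at -81.3°; with |CF| = 26.9, F = (-13.8, -37.1). Then |HF| = |F − H| = 33.5.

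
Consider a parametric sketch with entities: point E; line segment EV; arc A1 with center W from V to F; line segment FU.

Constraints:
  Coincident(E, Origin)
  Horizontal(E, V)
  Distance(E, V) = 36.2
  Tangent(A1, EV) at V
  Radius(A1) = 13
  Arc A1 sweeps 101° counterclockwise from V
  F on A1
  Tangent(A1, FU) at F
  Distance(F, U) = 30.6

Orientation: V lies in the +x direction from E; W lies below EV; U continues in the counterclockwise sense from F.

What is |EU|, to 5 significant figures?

54.121

E is at the origin; EV is horizontal with |EV| = 36.2 and V on the +x side, so V = (36.200, 0.0000). Tangency of A1 to EV means the radius WV is perpendicular to EV, so W = V + (0, -13) = (36.200, -13.000). On A1, V sits at bearing 90° from W; a 101° counterclockwise sweep puts F at bearing 191°, so F = W + 13.0·(cos 191°, sin 191°) = (23.439, -15.481). Since A1 is tangent to FU there, WF ⟂ FU, so FU runs along (−sin 191°, cos 191°); with |FU| = 30.6, U = (29.278, -45.518). Then |EU| = |U − E| = 54.121.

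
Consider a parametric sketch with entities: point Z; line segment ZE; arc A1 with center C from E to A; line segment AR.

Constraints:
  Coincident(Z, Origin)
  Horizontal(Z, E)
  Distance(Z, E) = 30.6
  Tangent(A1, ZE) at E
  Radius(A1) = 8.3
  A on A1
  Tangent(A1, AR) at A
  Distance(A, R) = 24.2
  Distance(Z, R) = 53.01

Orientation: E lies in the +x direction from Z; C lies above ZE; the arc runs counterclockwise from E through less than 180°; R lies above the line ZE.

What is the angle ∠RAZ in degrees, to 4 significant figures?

110.9°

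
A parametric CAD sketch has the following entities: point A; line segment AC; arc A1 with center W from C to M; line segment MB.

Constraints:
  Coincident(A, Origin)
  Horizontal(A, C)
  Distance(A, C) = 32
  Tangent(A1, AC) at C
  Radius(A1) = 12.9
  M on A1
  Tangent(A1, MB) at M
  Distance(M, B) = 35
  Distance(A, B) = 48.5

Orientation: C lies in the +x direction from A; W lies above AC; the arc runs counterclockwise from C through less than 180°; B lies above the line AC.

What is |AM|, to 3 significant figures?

46.5

A is at the origin; A and C share the same y with |AC| = 32.0 and C on the +x side, so C = (32.0, 0.00). Tangency of A1 to AC means the radius WC is perpendicular to AC, so W = C + (0, 12.9) = (32.0, 12.9). Since WM ⟂ MB (tangency), |WB| = √(12.9² + 35.0²) = 37.3 regardless of where M sits on A1. So B lies on both circle(A, 48.5) and circle(W, 37.3); the above-AC intersection is B = (15.0, 46.1). M is the foot of the tangent from B: M = (40.7, 22.4).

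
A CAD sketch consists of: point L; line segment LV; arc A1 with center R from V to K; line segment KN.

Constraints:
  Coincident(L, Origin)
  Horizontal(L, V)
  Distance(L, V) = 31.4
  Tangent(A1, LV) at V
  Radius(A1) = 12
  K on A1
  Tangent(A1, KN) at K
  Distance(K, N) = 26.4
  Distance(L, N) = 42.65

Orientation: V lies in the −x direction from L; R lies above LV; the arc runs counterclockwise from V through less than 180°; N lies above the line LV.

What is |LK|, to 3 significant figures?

22.7

L is at the origin; LV is horizontal with |LV| = 31.4 and V on the −x side, so V = (-31.4, 0.00). Tangency of A1 to LV means the radius RV is perpendicular to LV, so R = V + (0, 12) = (-31.4, 12.0). Since RK ⟂ KN (tangency), |RN| = √(12.0² + 26.4²) = 29.0 regardless of where K sits on A1. So N lies on both circle(L, 42.65) and circle(R, 29.0); the above-LV intersection is N = (-19.0, 38.2). K is the foot of the tangent from N: K = (-19.4, 11.8).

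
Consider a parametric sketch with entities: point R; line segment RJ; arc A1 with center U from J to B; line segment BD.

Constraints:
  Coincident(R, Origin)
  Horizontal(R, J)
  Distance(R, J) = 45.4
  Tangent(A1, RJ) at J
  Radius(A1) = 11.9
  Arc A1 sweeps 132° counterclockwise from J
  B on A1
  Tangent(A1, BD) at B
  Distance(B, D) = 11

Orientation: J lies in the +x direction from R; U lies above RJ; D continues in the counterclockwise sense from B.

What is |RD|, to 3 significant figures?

54.6

R is at the origin; RJ is horizontal with |RJ| = 45.4 and J on the +x side, so J = (45.4, 0.00). A1 meets RJ tangentially, so UJ is at right angles to RJ, so U = J + (0, 11.9) = (45.4, 11.9). On A1, J sits at bearing -90° from U; a 132° counterclockwise sweep puts B at bearing 42°, so B = U + 11.9·(cos 42°, sin 42°) = (54.2, 19.9). A1 meets BD tangentially, so UB is at right angles to BD, so BD runs along (−sin 42°, cos 42°); with |BD| = 11.0, D = (46.9, 28.0). Then |RD| = |D − R| = 54.6.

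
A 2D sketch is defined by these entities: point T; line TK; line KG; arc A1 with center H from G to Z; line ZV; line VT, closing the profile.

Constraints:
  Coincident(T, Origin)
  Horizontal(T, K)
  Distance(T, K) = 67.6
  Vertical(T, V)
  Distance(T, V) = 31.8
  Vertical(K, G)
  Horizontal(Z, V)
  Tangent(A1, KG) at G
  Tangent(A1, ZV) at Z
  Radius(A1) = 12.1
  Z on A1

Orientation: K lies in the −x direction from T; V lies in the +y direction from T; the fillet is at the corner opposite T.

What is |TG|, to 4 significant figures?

70.41

T is at the origin; T and K share the same y with |TK| = 67.6 and K on the −x side, so K = (-67.60, 0.000). TV is vertical with |TV| = 31.8 and V on the +y side, so V = (0.000, 31.80). The virtual corner opposite T is at (-67.60, 31.80). The tangent condition forces HG to be normal to KG and since A1 is tangent to ZV there, HZ ⟂ ZV, with radius 12.1, so the center H sits 12.1 in from both sides at H = (-55.50, 19.70). That places the tangent points at G = (-67.60, 19.70) on KG and Z = (-55.50, 31.80) on ZV. Then |TG| = |G − T| = 70.41.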